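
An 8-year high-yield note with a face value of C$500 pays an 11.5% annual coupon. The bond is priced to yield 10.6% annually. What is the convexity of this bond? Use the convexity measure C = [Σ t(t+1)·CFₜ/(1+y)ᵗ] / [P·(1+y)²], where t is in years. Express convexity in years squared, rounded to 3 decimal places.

36.769

With y = 0.106:
  t   CF        PV=CF/(1+0.106)^t    t·PV        t(t+1)·PV
  1        57.50        51.9892        51.9892         103.9783
  2        57.50        47.0065        94.0129         282.0388
  3        57.50        42.5013       127.5040         510.0159
  4        57.50        38.4280       153.7118         768.5592
  5        57.50        34.7450       173.7250       1,042.3497
  6        57.50        31.4150       188.4900       1,319.4301
  7        57.50        28.4042       198.8291       1,590.6330
  8       557.50       249.0026     1,992.0207      17,928.1861
  Σ                    523.4916     2,980.2827      23,545.1911
P = 523.4916.
Convexity = Σ t(t+1)·PV / [P·(1+y)²] = 23,545.1911 / (523.4916 × 1.223236) = 36.76903.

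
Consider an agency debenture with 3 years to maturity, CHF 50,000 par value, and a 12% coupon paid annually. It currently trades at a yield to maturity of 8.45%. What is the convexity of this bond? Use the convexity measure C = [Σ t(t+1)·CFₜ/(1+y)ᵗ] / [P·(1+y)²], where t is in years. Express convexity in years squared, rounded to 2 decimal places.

With y = 0.0845:
  t   CF        PV=CF/(1+0.0845)^t    t·PV        t(t+1)·PV
  1     6,000.00     5,532.5035     5,532.5035      11,065.0069
  2     6,000.00     5,101.4324    10,202.8648      30,608.5945
  3    56,000.00    43,903.5217   131,710.5650     526,842.2599
  Σ                 54,537.4575   147,445.9333     568,515.8613
P = 54,537.4575.
Convexity = Σ t(t+1)·PV / [P·(1+y)²] = 568,515.8613 / (54,537.4575 × 1.176140) = 8.86316.

8.86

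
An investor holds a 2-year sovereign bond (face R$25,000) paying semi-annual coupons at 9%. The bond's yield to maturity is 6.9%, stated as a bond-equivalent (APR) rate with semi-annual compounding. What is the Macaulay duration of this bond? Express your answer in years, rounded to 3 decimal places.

Periodic yield y = 0.0345. Discount each cash flow and weight by its period:
  t   CF        PV=CF/(1+0.0345)^t    t·PV
  1     1,125.00     1,087.4819     1,087.4819
  2     1,125.00     1,051.2150     2,102.4299
  3     1,125.00     1,016.1575     3,048.4726
  4    26,125.00    22,810.4745    91,241.8979
  Σ                 25,965.3288    97,480.2823
Price P = Σ PV = 25,965.3288.
Macaulay duration = Σ(t·PV) / P = 97,480.2823 / 25,965.3288 = 3.75425 half-year periods.
In years: 3.75425 / 2 = 1.87712 years.

1.877 years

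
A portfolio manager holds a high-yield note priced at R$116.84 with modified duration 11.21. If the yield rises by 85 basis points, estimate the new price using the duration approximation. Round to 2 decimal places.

R$105.71

Duration approximation: ΔP/P ≈ -D_mod · Δy = -11.21 × (+0.0085) = -0.095285.
New price ≈ 116.84 × (1 - 0.095285) = 105.7069006.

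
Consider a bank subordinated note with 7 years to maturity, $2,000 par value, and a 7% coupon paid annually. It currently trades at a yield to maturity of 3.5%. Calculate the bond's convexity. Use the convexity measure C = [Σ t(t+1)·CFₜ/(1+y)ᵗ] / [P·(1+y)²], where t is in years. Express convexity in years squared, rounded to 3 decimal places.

41.340

With y = 0.035:
  t   CF        PV=CF/(1+0.035)^t    t·PV        t(t+1)·PV
  1       140.00       135.2657       135.2657         270.5314
  2       140.00       130.6915       261.3830         784.1490
  3       140.00       126.2720       378.8159       1,515.2637
  4       140.00       122.0019       488.0076       2,440.0382
  5       140.00       117.8762       589.3812       3,536.2873
  6       140.00       113.8901       683.3405       4,783.3838
  7     2,140.00     1,682.0207    11,774.1446      94,193.1567
  Σ                  2,428.0181    14,310.3386     107,522.8102
P = 2,428.0181.
Convexity = Σ t(t+1)·PV / [P·(1+y)²] = 107,522.8102 / (2,428.0181 × 1.071225) = 41.33976.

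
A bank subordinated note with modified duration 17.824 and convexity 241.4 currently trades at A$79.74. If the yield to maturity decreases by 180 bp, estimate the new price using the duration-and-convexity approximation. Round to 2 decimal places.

Duration effect: -D_mod·Δy = -17.824 × (-0.018) = +0.320832
Convexity effect: ½·C·(Δy)² = 0.5 × 241.4 × (-0.018)² = +0.0391068
ΔP/P ≈ +0.320832 + 0.0391068 = +0.3599388
New price ≈ 79.74 × (1 + 0.3599388) = 108.441519912.

A$108.44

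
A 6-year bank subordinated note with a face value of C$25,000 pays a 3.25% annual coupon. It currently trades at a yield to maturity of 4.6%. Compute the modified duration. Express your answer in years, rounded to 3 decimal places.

5.285 years

Periodic yield y = 0.046. First find Macaulay duration:
  t   CF        PV=CF/(1+0.046)^t    t·PV
  1       812.50       776.7686       776.7686
  2       812.50       742.6086     1,485.2173
  3       812.50       709.9509     2,129.8527
  4       812.50       678.7294     2,714.9174
  5       812.50       648.8808     3,244.4042
  6    25,812.50    19,707.8824   118,247.2943
  Σ                 23,264.8208   128,598.4545
P = 23,264.8208; Macaulay duration = 128,598.4545 / 23,264.8208 = 5.52759 years.
Modified duration = D_Mac / (1 + y) = 5.52759 / 1.046 = 5.28451 years.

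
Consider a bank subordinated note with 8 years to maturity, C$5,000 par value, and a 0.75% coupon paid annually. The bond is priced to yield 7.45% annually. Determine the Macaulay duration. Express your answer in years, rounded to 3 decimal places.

7.719 years

Periodic yield y = 0.0745. Discount each cash flow and weight by its year:
  t   CF        PV=CF/(1+0.0745)^t    t·PV
  1        37.50        34.9000        34.9000
  2        37.50        32.4802        64.9604
  3        37.50        30.2282        90.6845
  4        37.50        28.1323       112.5293
  5        37.50        26.1818       130.9089
  6        37.50        24.3665       146.1989
  7        37.50        22.6770       158.7393
  8     5,037.50     2,835.0694    22,680.5555
  Σ                  3,034.0354    23,419.4767
Price P = Σ PV = 3,034.0354.
Macaulay duration = Σ(t·PV) / P = 23,419.4767 / 3,034.0354 = 7.71892 years.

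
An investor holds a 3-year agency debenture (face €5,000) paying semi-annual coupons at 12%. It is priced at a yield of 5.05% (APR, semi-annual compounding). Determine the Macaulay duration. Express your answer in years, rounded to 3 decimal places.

Periodic yield y = 0.02525. Discount each cash flow and weight by its period:
  t   CF        PV=CF/(1+0.02525)^t    t·PV
  1       300.00       292.6116       292.6116
  2       300.00       285.4051       570.8102
  3       300.00       278.3761       835.1283
  4       300.00       271.5202     1,086.0808
  5       300.00       264.8332     1,324.1658
  6     5,300.00     4,563.4910    27,380.9462
  Σ                  5,956.2371    31,489.7428
Price P = Σ PV = 5,956.2371.
Macaulay duration = Σ(t·PV) / P = 31,489.7428 / 5,956.2371 = 5.28685 half-year periods.
In years: 5.28685 / 2 = 2.64343 years.

2.643 years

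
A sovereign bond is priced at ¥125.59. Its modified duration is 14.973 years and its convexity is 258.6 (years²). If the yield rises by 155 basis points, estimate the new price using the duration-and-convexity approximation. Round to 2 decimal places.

Duration effect: -D_mod·Δy = -14.973 × (+0.0155) = -0.2320815
Convexity effect: ½·C·(Δy)² = 0.5 × 258.6 × (0.0155)² = +0.031064325
ΔP/P ≈ -0.2320815 + 0.031064325 = -0.201017175
New price ≈ 125.59 × (1 - 0.201017175) = 100.34425299175.

¥100.34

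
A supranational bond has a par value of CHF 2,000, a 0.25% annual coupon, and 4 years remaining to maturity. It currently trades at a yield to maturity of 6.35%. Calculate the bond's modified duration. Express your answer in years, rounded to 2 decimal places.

Periodic yield y = 0.0635. First find Macaulay duration:
  t   CF        PV=CF/(1+0.0635)^t    t·PV
  1         5.00         4.7015         4.7015
  2         5.00         4.4207         8.8415
  3         5.00         4.1568        12.4704
  4     2,005.00     1,567.3443     6,269.3771
  Σ                  1,580.6233     6,295.3904
P = 1,580.6233; Macaulay duration = 6,295.3904 / 1,580.6233 = 3.98285 years.
Modified duration = D_Mac / (1 + y) = 3.98285 / 1.0635 = 3.74504 years.

3.75 years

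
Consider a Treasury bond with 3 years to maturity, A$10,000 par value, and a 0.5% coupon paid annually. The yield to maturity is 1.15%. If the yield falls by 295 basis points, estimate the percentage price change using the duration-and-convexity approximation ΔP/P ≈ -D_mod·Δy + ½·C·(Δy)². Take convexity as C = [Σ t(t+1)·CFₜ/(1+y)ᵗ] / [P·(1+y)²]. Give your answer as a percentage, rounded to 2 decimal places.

+9.21%

With y = 0.0115:
  t   CF        PV=CF/(1+0.0115)^t    t·PV        t(t+1)·PV
  1        50.00        49.4315        49.4315          98.8631
  2        50.00        48.8695        97.7391         293.2172
  3    10,050.00     9,711.0994    29,133.2983     116,533.1931
  Σ                  9,809.4005    29,280.4689     116,925.2734
P = 9,809.4005; D_Mac = 2.98494 yrs; D_mod = 2.95100 yrs; C = 11.65022.
Duration effect: -2.95100 × (-0.0295) = +0.087055
Convexity effect: 0.5 × 11.65022 × (-0.0295)² = +0.0050693
ΔP/P ≈ +0.087055 + 0.0050693 = +0.092124 = +9.2124%.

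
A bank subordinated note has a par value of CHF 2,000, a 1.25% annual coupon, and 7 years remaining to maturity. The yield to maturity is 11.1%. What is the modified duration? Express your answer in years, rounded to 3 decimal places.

Periodic yield y = 0.111. First find Macaulay duration:
  t   CF        PV=CF/(1+0.111)^t    t·PV
  1        25.00        22.5023        22.5023
  2        25.00        20.2541        40.5081
  3        25.00        18.2305        54.6914
  4        25.00        16.4091        65.6363
  5        25.00        14.7696        73.8482
  6        25.00        13.2940        79.7640
  7     2,025.00       969.2295     6,784.6064
  Σ                  1,074.6889     7,121.5565
P = 1,074.6889; Macaulay duration = 7,121.5565 / 1,074.6889 = 6.62662 years.
Modified duration = D_Mac / (1 + y) = 6.62662 / 1.111 = 5.96456 years.

5.965 years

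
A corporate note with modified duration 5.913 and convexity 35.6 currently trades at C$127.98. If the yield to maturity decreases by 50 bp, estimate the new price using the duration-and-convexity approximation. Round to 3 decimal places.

C$131.821

Duration effect: -D_mod·Δy = -5.913 × (-0.005) = +0.029565
Convexity effect: ½·C·(Δy)² = 0.5 × 35.6 × (-0.005)² = +0.0004450
ΔP/P ≈ +0.029565 + 0.0004450 = +0.030010
New price ≈ 127.98 × (1 + 0.030010) = 131.8206798.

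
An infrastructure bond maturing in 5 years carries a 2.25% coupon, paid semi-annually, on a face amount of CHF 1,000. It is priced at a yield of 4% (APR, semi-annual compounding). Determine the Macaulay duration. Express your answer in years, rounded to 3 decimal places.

4.744 years

Periodic yield y = 0.02. Discount each cash flow and weight by its period:
  t   CF        PV=CF/(1+0.02)^t    t·PV
  1        11.25        11.0294        11.0294
  2        11.25        10.8131        21.6263
  3        11.25        10.6011        31.8034
  4        11.25        10.3933        41.5730
  5        11.25        10.1895        50.9474
  6        11.25         9.9897        59.9381
  7        11.25         9.7938        68.5566
  8        11.25         9.6018        76.8141
  9        11.25         9.4135        84.7215
  10    1,011.25       829.5772     8,295.7722
  Σ                    921.4024     8,742.7820
Price P = Σ PV = 921.4024.
Macaulay duration = Σ(t·PV) / P = 8,742.7820 / 921.4024 = 9.48856 half-year periods.
In years: 9.48856 / 2 = 4.74428 years.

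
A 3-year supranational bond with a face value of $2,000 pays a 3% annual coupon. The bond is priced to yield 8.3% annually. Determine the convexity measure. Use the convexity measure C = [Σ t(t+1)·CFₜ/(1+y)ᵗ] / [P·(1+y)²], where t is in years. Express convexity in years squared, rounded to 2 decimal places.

9.81

With y = 0.083:
  t   CF        PV=CF/(1+0.083)^t    t·PV        t(t+1)·PV
  1        60.00        55.4017        55.4017         110.8033
  2        60.00        51.1557       102.3115         306.9344
  3     2,060.00     1,621.7423     4,865.2270      19,460.9079
  Σ                  1,728.2997     5,022.9401      19,878.6456
P = 1,728.2997.
Convexity = Σ t(t+1)·PV / [P·(1+y)²] = 19,878.6456 / (1,728.2997 × 1.172889) = 9.80643.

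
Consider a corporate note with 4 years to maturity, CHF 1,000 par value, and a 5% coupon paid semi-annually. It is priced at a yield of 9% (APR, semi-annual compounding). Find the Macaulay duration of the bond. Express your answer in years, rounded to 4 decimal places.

3.6457 years

Periodic yield y = 0.045. Discount each cash flow and weight by its period:
  t   CF        PV=CF/(1+0.045)^t    t·PV
  1        25.00        23.9234        23.9234
  2        25.00        22.8932        45.7865
  3        25.00        21.9074        65.7222
  4        25.00        20.9640        83.8561
  5        25.00        20.0613       100.3064
  6        25.00        19.1974       115.1844
  7        25.00        18.3707       128.5950
  8     1,025.00       720.7648     5,766.1180
  Σ                    868.0823     6,329.4921
Price P = Σ PV = 868.0823.
Macaulay duration = Σ(t·PV) / P = 6,329.4921 / 868.0823 = 7.29135 half-year periods.
In years: 7.29135 / 2 = 3.64568 years.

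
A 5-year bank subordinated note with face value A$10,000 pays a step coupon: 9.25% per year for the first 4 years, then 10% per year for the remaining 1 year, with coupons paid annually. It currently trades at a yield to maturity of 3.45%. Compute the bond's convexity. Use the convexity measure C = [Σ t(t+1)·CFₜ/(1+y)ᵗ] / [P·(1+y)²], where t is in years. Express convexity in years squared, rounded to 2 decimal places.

22.96

With y = 0.0345:
  t   CF        PV=CF/(1+0.0345)^t    t·PV        t(t+1)·PV
  1       925.00       894.1518       894.1518       1,788.3035
  2       925.00       864.3323     1,728.6646       5,185.9938
  3       925.00       835.5073     2,506.5219      10,026.0876
  4       925.00       807.6436     3,230.5744      16,152.8719
  5    11,000.00     9,284.1086    46,420.5428     278,523.2569
  Σ                 12,685.7435    54,780.4554     311,676.5136
P = 12,685.7435.
Convexity = Σ t(t+1)·PV / [P·(1+y)²] = 311,676.5136 / (12,685.7435 × 1.070190) = 22.95764.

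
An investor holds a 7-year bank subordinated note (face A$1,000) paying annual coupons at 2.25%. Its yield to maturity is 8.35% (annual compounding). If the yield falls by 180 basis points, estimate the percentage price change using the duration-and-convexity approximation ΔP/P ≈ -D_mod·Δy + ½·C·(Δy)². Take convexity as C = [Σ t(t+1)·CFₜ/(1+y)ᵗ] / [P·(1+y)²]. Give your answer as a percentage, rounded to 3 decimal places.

With y = 0.0835:
  t   CF        PV=CF/(1+0.0835)^t    t·PV        t(t+1)·PV
  1        22.50        20.7660        20.7660          41.5321
  2        22.50        19.1657        38.3314         114.9942
  3        22.50        17.6887        53.0661         212.2643
  4        22.50        16.3255        65.3021         326.5103
  5        22.50        15.0674        75.3369         452.0216
  6        22.50        13.9062        83.4373         584.0611
  7     1,022.50       583.2583     4,082.8079      32,662.4633
  Σ                    686.1778     4,419.0477      34,393.8469
P = 686.1778; D_Mac = 6.44009 yrs; D_mod = 5.94379 yrs; C = 42.69591.
Duration effect: -5.94379 × (-0.018) = +0.106988
Convexity effect: 0.5 × 42.69591 × (-0.018)² = +0.0069167
ΔP/P ≈ +0.106988 + 0.0069167 = +0.113905 = +11.3905%.

+11.390%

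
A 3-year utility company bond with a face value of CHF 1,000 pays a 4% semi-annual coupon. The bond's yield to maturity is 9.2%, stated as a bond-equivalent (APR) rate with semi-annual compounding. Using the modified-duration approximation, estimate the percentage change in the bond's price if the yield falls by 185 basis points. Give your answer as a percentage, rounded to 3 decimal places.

+5.030%

Periodic yield y = 0.046. Modified duration first:
  t   CF        PV=CF/(1+0.046)^t    t·PV
  1        20.00        19.1205        19.1205
  2        20.00        18.2796        36.5592
  3        20.00        17.4757        52.4271
  4        20.00        16.7072        66.8287
  5        20.00        15.9725        79.8623
  6     1,020.00       778.7715     4,672.6292
  Σ                    866.3269     4,927.4270
P = 866.3269; D_Mac = 5.68772 half-year periods = 2.84386 yrs; D_mod = 2.84386/(1+0.046) = 2.71880 yrs.
ΔP/P ≈ -D_mod · Δy = -2.71880 × (-0.0185) = +0.050298 = +5.0298%.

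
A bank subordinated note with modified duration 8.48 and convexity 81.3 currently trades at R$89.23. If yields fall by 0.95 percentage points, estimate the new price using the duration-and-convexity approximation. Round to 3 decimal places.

Duration effect: -D_mod·Δy = -8.48 × (-0.0095) = +0.080560
Convexity effect: ½·C·(Δy)² = 0.5 × 81.3 × (-0.0095)² = +0.0036686625
ΔP/P ≈ +0.080560 + 0.0036686625 = +0.0842286625
New price ≈ 89.23 × (1 + 0.0842286625) = 96.745723554875.

R$96.746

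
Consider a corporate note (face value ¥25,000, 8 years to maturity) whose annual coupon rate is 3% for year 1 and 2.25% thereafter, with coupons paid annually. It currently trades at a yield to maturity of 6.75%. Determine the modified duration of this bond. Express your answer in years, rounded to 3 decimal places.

6.768 years

Periodic yield y = 0.0675. First find Macaulay duration:
  t   CF        PV=CF/(1+0.0675)^t    t·PV
  1       750.00       702.5761       702.5761
  2       562.50       493.6132       987.2264
  3       562.50       462.4011     1,387.2034
  4       562.50       433.1626     1,732.6506
  5       562.50       405.7730     2,028.8648
  6       562.50       380.1152     2,280.6911
  7       562.50       356.0798     2,492.5586
  8    25,562.50    15,158.6406   121,269.1247
  Σ                 18,392.3616   132,880.8957
P = 18,392.3616; Macaulay duration = 132,880.8957 / 18,392.3616 = 7.22479 years.
Modified duration = D_Mac / (1 + y) = 7.22479 / 1.0675 = 6.76795 years.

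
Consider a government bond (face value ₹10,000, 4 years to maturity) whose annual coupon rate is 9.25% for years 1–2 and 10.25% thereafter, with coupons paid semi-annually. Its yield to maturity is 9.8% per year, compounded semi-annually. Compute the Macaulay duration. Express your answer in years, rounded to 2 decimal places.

Periodic yield y = 0.049. Discount each cash flow and weight by its period:
  t   CF        PV=CF/(1+0.049)^t    t·PV
  1       462.50       440.8961       440.8961
  2       462.50       420.3013       840.6027
  3       462.50       400.6686     1,202.0057
  4       462.50       381.9529     1,527.8115
  5       512.50       403.4748     2,017.3741
  6       512.50       384.6280     2,307.7682
  7       512.50       366.6616     2,566.6313
  8    10,512.50     7,169.7185    57,357.7478
  Σ                  9,968.3018    68,260.8374
Price P = Σ PV = 9,968.3018.
Macaulay duration = Σ(t·PV) / P = 68,260.8374 / 9,968.3018 = 6.84779 half-year periods.
In years: 6.84779 / 2 = 3.42389 years.

3.42 years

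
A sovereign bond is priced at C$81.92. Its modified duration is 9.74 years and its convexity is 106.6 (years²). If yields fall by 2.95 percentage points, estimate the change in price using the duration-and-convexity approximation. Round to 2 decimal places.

+C$27.34

Duration effect: -D_mod·Δy = -9.74 × (-0.0295) = +0.287330
Convexity effect: ½·C·(Δy)² = 0.5 × 106.6 × (-0.0295)² = +0.046384325
ΔP/P ≈ +0.287330 + 0.046384325 = +0.333714325
ΔP ≈ 81.92 × (+0.333714325) = +27.337877504.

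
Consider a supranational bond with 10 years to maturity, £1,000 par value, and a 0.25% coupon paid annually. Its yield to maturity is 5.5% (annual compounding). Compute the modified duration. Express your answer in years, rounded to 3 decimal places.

9.333 years

Periodic yield y = 0.055. First find Macaulay duration:
  t   CF        PV=CF/(1+0.055)^t    t·PV
  1         2.50         2.3697         2.3697
  2         2.50         2.2461         4.4923
  3         2.50         2.1290         6.3871
  4         2.50         2.0180         8.0722
  5         2.50         1.9128         9.5642
  6         2.50         1.8131        10.8787
  7         2.50         1.7186        12.0301
  8         2.50         1.6290        13.0320
  9         2.50         1.5441        13.8967
  10    1,002.50       586.8942     5,868.9416
  Σ                    604.2746     5,949.6644
P = 604.2746; Macaulay duration = 5,949.6644 / 604.2746 = 9.84596 years.
Modified duration = D_Mac / (1 + y) = 9.84596 / 1.055 = 9.33266 years.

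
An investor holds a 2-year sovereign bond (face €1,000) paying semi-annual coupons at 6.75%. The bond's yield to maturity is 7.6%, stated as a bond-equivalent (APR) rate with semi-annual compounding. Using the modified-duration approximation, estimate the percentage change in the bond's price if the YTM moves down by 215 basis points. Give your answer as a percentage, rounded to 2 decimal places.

+3.94%

Periodic yield y = 0.038. Modified duration first:
  t   CF        PV=CF/(1+0.038)^t    t·PV
  1        33.75        32.5145        32.5145
  2        33.75        31.3241        62.6483
  3        33.75        30.1774        90.5322
  4     1,033.75       890.4840     3,561.9359
  Σ                    984.5000     3,747.6308
P = 984.5000; D_Mac = 3.80663 half-year periods = 1.90332 yrs; D_mod = 1.90332/(1+0.038) = 1.83364 yrs.
ΔP/P ≈ -D_mod · Δy = -1.83364 × (-0.0215) = +0.039423 = +3.9423%.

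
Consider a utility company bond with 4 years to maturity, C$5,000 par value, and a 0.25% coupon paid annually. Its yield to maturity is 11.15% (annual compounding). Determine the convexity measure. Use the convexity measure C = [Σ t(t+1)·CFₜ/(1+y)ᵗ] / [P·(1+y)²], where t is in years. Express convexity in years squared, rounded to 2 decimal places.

16.09

With y = 0.1115:
  t   CF        PV=CF/(1+0.1115)^t    t·PV        t(t+1)·PV
  1        12.50        11.2461        11.2461          22.4921
  2        12.50        10.1179        20.2358          60.7075
  3        12.50         9.1029        27.3088         109.2353
  4     5,012.50     3,284.1011    13,136.4044      65,682.0219
  Σ                  3,314.5680    13,195.1951      65,874.4568
P = 3,314.5680.
Convexity = Σ t(t+1)·PV / [P·(1+y)²] = 65,874.4568 / (3,314.5680 × 1.235432) = 16.08686.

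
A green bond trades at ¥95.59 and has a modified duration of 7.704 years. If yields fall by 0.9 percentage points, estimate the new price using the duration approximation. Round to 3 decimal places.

Duration approximation: ΔP/P ≈ -D_mod · Δy = -7.704 × (-0.009) = +0.069336.
New price ≈ 95.59 × (1 + 0.069336) = 102.21782824.

¥102.218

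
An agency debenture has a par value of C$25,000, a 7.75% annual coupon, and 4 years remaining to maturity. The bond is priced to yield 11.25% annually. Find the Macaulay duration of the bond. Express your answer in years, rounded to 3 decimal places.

3.562 years

Periodic yield y = 0.1125. Discount each cash flow and weight by its year:
  t   CF        PV=CF/(1+0.1125)^t    t·PV
  1     1,937.50     1,741.5730     1,741.5730
  2     1,937.50     1,565.4589     3,130.9178
  3     1,937.50     1,407.1541     4,221.4622
  4    26,937.50    17,585.6007    70,342.4030
  Σ                 22,299.7868    79,436.3560
Price P = Σ PV = 22,299.7868.
Macaulay duration = Σ(t·PV) / P = 79,436.3560 / 22,299.7868 = 3.56220 years.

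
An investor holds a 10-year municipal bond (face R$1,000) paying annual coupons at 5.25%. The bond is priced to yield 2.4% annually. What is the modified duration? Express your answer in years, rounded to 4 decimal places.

8.0723 years

Periodic yield y = 0.024. First find Macaulay duration:
  t   CF        PV=CF/(1+0.024)^t    t·PV
  1        52.50        51.2695        51.2695
  2        52.50        50.0679       100.1358
  3        52.50        48.8944       146.6833
  4        52.50        47.7485       190.9939
  5        52.50        46.6294       233.1468
  6        52.50        45.5365       273.2189
  7        52.50        44.4692       311.2846
  8        52.50        43.4270       347.4159
  9        52.50        42.4092       381.6825
  10    1,052.50       830.2761     8,302.7610
  Σ                  1,250.7277    10,338.5923
P = 1,250.7277; Macaulay duration = 10,338.5923 / 1,250.7277 = 8.26606 years.
Modified duration = D_Mac / (1 + y) = 8.26606 / 1.024 = 8.07233 years.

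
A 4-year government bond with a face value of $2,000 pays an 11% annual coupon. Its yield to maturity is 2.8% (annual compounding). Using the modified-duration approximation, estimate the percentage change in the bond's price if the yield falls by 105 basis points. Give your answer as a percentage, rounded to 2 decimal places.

Periodic yield y = 0.028. Modified duration first:
  t   CF        PV=CF/(1+0.028)^t    t·PV
  1       220.00       214.0078       214.0078
  2       220.00       208.1788       416.3576
  3       220.00       202.5085       607.5256
  4     2,220.00     1,987.8358     7,951.3433
  Σ                  2,612.5309     9,189.2343
P = 2,612.5309; D_Mac = 3.51737 yrs; D_mod = 3.51737/(1+0.028) = 3.42156 yrs.
ΔP/P ≈ -D_mod · Δy = -3.42156 × (-0.0105) = +0.035926 = +3.5926%.

+3.59%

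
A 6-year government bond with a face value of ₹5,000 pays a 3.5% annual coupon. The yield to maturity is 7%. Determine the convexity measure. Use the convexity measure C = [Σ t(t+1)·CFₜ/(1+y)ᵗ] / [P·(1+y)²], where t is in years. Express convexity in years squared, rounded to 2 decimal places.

With y = 0.07:
  t   CF        PV=CF/(1+0.07)^t    t·PV        t(t+1)·PV
  1       175.00       163.5514       163.5514         327.1028
  2       175.00       152.8518       305.7036         917.1107
  3       175.00       142.8521       428.5564       1,714.2255
  4       175.00       133.5067       534.0266       2,670.1332
  5       175.00       124.7726       623.8629       3,743.1774
  6     5,175.00     3,448.3210    20,689.9260     144,829.4823
  Σ                  4,165.8556    22,745.6269     154,201.2320
P = 4,165.8556.
Convexity = Σ t(t+1)·PV / [P·(1+y)²] = 154,201.2320 / (4,165.8556 × 1.144900) = 32.33077.

32.33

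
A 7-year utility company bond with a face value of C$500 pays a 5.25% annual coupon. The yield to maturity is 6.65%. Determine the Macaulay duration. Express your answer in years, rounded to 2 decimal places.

Periodic yield y = 0.0665. Discount each cash flow and weight by its year:
  t   CF        PV=CF/(1+0.0665)^t    t·PV
  1        26.25        24.6132        24.6132
  2        26.25        23.0785        46.1570
  3        26.25        21.6395        64.9184
  4        26.25        20.2902        81.1607
  5        26.25        19.0250        95.1251
  6        26.25        17.8387       107.0324
  7       526.25       335.3251     2,347.2758
  Σ                    461.8103     2,766.2827
Price P = Σ PV = 461.8103.
Macaulay duration = Σ(t·PV) / P = 2,766.2827 / 461.8103 = 5.99009 years.

5.99 years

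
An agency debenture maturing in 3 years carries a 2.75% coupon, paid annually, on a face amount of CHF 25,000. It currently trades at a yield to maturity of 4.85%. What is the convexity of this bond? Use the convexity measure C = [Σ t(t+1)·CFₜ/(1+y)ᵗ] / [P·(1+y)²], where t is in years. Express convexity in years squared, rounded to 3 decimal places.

With y = 0.0485:
  t   CF        PV=CF/(1+0.0485)^t    t·PV        t(t+1)·PV
  1       687.50       655.6986       655.6986       1,311.3972
  2       687.50       625.3683     1,250.7365       3,752.2095
  3    25,687.50    22,285.1999    66,855.5998     267,422.3992
  Σ                 23,566.2668    68,762.0349     272,486.0060
P = 23,566.2668.
Convexity = Σ t(t+1)·PV / [P·(1+y)²] = 272,486.0060 / (23,566.2668 × 1.099352) = 10.51760.

10.518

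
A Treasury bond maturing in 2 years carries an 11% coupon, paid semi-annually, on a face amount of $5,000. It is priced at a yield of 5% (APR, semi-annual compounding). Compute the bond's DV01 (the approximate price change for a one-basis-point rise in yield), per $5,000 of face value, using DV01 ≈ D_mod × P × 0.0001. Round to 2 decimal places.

$1.01

Periodic yield y = 0.025.
  t   CF        PV=CF/(1+0.025)^t    t·PV
  1       275.00       268.2927       268.2927
  2       275.00       261.7490       523.4979
  3       275.00       255.3648       766.0945
  4     5,275.00     4,778.8897    19,115.5586
  Σ                  5,564.2961    20,673.4437
P = 5,564.2961; D_Mac = 3.71537 half-year periods = 1.85769 yrs; D_mod = 1.81238 yrs.
DV01 ≈ 1.81238 × 5,564.2961 × 0.0001 = 1.008461.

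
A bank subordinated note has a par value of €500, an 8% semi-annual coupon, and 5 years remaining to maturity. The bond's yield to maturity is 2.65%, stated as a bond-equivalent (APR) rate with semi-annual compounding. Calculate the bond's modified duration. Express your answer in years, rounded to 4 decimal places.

Periodic yield y = 0.01325. First find Macaulay duration:
  t   CF        PV=CF/(1+0.01325)^t    t·PV
  1        20.00        19.7385        19.7385
  2        20.00        19.4804        38.9607
  3        20.00        19.2256        57.6768
  4        20.00        18.9742        75.8968
  5        20.00        18.7261        93.6304
  6        20.00        18.4812       110.8872
  7        20.00        18.2395       127.6767
  8        20.00        18.0010       144.0082
  9        20.00        17.7656       159.8906
  10      520.00       455.8660     4,558.6602
  Σ                    624.4981     5,387.0262
P = 624.4981; Macaulay duration = 5,387.0262 / 624.4981 = 8.62617 half-year periods = 4.31308 years.
Modified duration = D_Mac / (1 + y) = 4.31308 / 1.01325 = 4.25668 years.

4.2567 years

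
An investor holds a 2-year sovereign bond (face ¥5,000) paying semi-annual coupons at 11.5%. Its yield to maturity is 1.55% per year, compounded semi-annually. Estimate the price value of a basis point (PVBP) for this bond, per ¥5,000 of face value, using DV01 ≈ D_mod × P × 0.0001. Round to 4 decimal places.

Periodic yield y = 0.00775.
  t   CF        PV=CF/(1+0.00775)^t    t·PV
  1       287.50       285.2890       285.2890
  2       287.50       283.0950       566.1900
  3       287.50       280.9179       842.7537
  4     5,287.50     5,126.7147    20,506.8590
  Σ                  5,976.0167    22,201.0917
P = 5,976.0167; D_Mac = 3.71503 half-year periods = 1.85752 yrs; D_mod = 1.84323 yrs.
DV01 ≈ 1.84323 × 5,976.0167 × 0.0001 = 1.101518.

¥1.1015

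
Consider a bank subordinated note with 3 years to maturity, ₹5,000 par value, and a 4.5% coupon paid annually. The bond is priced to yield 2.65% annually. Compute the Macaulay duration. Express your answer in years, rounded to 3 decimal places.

2.876 years

Periodic yield y = 0.0265. Discount each cash flow and weight by its year:
  t   CF        PV=CF/(1+0.0265)^t    t·PV
  1       225.00       219.1914       219.1914
  2       225.00       213.5328       427.0656
  3     5,225.00     4,830.6930    14,492.0789
  Σ                  5,263.4172    15,138.3359
Price P = Σ PV = 5,263.4172.
Macaulay duration = Σ(t·PV) / P = 15,138.3359 / 5,263.4172 = 2.87614 years.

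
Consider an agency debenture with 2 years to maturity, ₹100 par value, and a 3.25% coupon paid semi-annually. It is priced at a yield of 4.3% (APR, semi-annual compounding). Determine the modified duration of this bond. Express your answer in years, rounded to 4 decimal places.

1.9109 years

Periodic yield y = 0.0215. First find Macaulay duration:
  t   CF        PV=CF/(1+0.0215)^t    t·PV
  1        1.625         1.5908         1.5908
  2        1.625         1.5573         3.1146
  3        1.625         1.5245         4.5736
  4      101.625        93.3355       373.3422
  Σ                     98.0082       382.6212
P = 98.0082; Macaulay duration = 382.6212 / 98.0082 = 3.90397 half-year periods = 1.95199 years.
Modified duration = D_Mac / (1 + y) = 1.95199 / 1.0215 = 1.91090 years.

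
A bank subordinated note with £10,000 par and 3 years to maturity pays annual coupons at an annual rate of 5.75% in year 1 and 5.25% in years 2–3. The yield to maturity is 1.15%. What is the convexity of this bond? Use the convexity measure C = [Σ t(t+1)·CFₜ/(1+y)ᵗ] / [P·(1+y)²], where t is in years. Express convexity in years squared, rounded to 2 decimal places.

10.97

With y = 0.0115:
  t   CF        PV=CF/(1+0.0115)^t    t·PV        t(t+1)·PV
  1       575.00       568.4627       568.4627       1,136.9254
  2       525.00       513.1301     1,026.2603       3,078.7809
  3    10,525.00    10,170.0817    30,510.2452     122,040.9808
  Σ                 11,251.6746    32,104.9682     126,256.6870
P = 11,251.6746.
Convexity = Σ t(t+1)·PV / [P·(1+y)²] = 126,256.6870 / (11,251.6746 × 1.023132) = 10.96744.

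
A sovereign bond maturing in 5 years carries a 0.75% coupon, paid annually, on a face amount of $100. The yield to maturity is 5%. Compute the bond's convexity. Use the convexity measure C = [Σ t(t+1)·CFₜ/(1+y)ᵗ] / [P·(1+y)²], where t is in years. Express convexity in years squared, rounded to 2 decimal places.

With y = 0.05:
  t   CF        PV=CF/(1+0.05)^t    t·PV        t(t+1)·PV
  1         0.75         0.7143         0.7143           1.4286
  2         0.75         0.6803         1.3605           4.0816
  3         0.75         0.6479         1.9436           7.7745
  4         0.75         0.6170         2.4681          12.3405
  5       100.75        78.9403       394.7013       2,368.2078
  Σ                     81.5997       401.1879       2,393.8331
P = 81.5997.
Convexity = Σ t(t+1)·PV / [P·(1+y)²] = 2,393.8331 / (81.5997 × 1.102500) = 26.60888.

26.61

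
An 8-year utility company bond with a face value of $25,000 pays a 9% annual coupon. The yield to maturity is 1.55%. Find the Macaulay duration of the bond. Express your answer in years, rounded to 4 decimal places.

Periodic yield y = 0.0155. Discount each cash flow and weight by its year:
  t   CF        PV=CF/(1+0.0155)^t    t·PV
  1     2,250.00     2,215.6573     2,215.6573
  2     2,250.00     2,181.8388     4,363.6776
  3     2,250.00     2,148.5365     6,445.6095
  4     2,250.00     2,115.7425     8,462.9699
  5     2,250.00     2,083.4490    10,417.2451
  6     2,250.00     2,051.6485    12,309.8908
  7     2,250.00     2,020.3333    14,142.3332
  8    27,250.00    24,095.0085   192,760.0684
  Σ                 38,912.2145   251,117.4519
Price P = Σ PV = 38,912.2145.
Macaulay duration = Σ(t·PV) / P = 251,117.4519 / 38,912.2145 = 6.45344 years.

6.4534 years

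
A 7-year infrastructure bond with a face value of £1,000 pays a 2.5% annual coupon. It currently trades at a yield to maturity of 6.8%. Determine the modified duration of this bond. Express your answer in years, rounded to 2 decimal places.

6.01 years

Periodic yield y = 0.068. First find Macaulay duration:
  t   CF        PV=CF/(1+0.068)^t    t·PV
  1        25.00        23.4082        23.4082
  2        25.00        21.9178        43.8357
  3        25.00        20.5223        61.5669
  4        25.00        19.2156        76.8626
  5        25.00        17.9922        89.9609
  6        25.00        16.8466       101.0797
  7     1,025.00       646.7331     4,527.1318
  Σ                    766.6359     4,923.8457
P = 766.6359; Macaulay duration = 4,923.8457 / 766.6359 = 6.42267 years.
Modified duration = D_Mac / (1 + y) = 6.42267 / 1.068 = 6.01373 years.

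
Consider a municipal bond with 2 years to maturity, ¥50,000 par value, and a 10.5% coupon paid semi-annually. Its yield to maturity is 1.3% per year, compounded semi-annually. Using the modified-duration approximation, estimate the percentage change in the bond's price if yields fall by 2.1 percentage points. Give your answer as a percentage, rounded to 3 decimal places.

+3.898%

Periodic yield y = 0.0065. Modified duration first:
  t   CF        PV=CF/(1+0.0065)^t    t·PV
  1     2,625.00     2,608.0477     2,608.0477
  2     2,625.00     2,591.2049     5,182.4097
  3     2,625.00     2,574.4708     7,723.4124
  4    52,625.00    51,278.6983   205,114.7931
  Σ                 59,052.4216   220,628.6629
P = 59,052.4216; D_Mac = 3.73615 half-year periods = 1.86807 yrs; D_mod = 1.86807/(1+0.0065) = 1.85601 yrs.
ΔP/P ≈ -D_mod · Δy = -1.85601 × (-0.021) = +0.038976 = +3.8976%.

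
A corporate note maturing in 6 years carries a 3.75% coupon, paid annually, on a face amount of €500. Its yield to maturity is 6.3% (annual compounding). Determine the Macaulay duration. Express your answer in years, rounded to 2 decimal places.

5.44 years

Periodic yield y = 0.063. Discount each cash flow and weight by its year:
  t   CF        PV=CF/(1+0.063)^t    t·PV
  1        18.75        17.6388        17.6388
  2        18.75        16.5934        33.1868
  3        18.75        15.6099        46.8298
  4        18.75        14.6848        58.7392
  5        18.75        13.8145        69.0725
  6       518.75       359.5494     2,157.2962
  Σ                    437.8907     2,382.7632
Price P = Σ PV = 437.8907.
Macaulay duration = Σ(t·PV) / P = 2,382.7632 / 437.8907 = 5.44146 years.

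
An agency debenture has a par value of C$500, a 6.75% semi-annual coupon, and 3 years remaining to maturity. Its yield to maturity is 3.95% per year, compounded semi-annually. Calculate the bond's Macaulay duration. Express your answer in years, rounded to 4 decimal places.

Periodic yield y = 0.01975. Discount each cash flow and weight by its period:
  t   CF        PV=CF/(1+0.01975)^t    t·PV
  1       16.875        16.5482        16.5482
  2       16.875        16.2277        32.4554
  3       16.875        15.9134        47.7402
  4       16.875        15.6052        62.4207
  5       16.875        15.3030        76.5148
  6      516.875       459.6457     2,757.8745
  Σ                    539.2431     2,993.5537
Price P = Σ PV = 539.2431.
Macaulay duration = Σ(t·PV) / P = 2,993.5537 / 539.2431 = 5.55140 half-year periods.
In years: 5.55140 / 2 = 2.77570 years.

2.7757 years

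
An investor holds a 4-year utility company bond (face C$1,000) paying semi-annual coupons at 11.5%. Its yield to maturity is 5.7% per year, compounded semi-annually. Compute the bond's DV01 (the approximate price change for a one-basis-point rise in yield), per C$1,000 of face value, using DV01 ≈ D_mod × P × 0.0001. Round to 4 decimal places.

Periodic yield y = 0.0285.
  t   CF        PV=CF/(1+0.0285)^t    t·PV
  1        57.50        55.9067        55.9067
  2        57.50        54.3575       108.7149
  3        57.50        52.8512       158.5536
  4        57.50        51.3867       205.5468
  5        57.50        49.9628       249.8138
  6        57.50        48.5783       291.4696
  7        57.50        47.2322       330.6251
  8     1,057.50       844.5901     6,756.7211
  Σ                  1,204.8654     8,157.3516
P = 1,204.8654; D_Mac = 6.77034 half-year periods = 3.38517 yrs; D_mod = 3.29137 yrs.
DV01 ≈ 3.29137 × 1,204.8654 × 0.0001 = 0.396565.

C$0.3966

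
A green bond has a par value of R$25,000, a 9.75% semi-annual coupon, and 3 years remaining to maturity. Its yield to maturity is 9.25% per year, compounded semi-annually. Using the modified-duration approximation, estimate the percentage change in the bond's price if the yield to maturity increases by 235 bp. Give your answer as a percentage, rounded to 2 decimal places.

Periodic yield y = 0.04625. Modified duration first:
  t   CF        PV=CF/(1+0.04625)^t    t·PV
  1     1,218.75     1,164.8746     1,164.8746
  2     1,218.75     1,113.3807     2,226.7614
  3     1,218.75     1,064.1631     3,192.4894
  4     1,218.75     1,017.1213     4,068.4852
  5     1,218.75       972.1589     4,860.7947
  6    26,218.75    19,989.3723   119,936.2337
  Σ                 25,321.0709   135,449.6390
P = 25,321.0709; D_Mac = 5.34929 half-year periods = 2.67464 yrs; D_mod = 2.67464/(1+0.04625) = 2.55641 yrs.
ΔP/P ≈ -D_mod · Δy = -2.55641 × (+0.0235) = -0.060076 = -6.0076%.

-6.01%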